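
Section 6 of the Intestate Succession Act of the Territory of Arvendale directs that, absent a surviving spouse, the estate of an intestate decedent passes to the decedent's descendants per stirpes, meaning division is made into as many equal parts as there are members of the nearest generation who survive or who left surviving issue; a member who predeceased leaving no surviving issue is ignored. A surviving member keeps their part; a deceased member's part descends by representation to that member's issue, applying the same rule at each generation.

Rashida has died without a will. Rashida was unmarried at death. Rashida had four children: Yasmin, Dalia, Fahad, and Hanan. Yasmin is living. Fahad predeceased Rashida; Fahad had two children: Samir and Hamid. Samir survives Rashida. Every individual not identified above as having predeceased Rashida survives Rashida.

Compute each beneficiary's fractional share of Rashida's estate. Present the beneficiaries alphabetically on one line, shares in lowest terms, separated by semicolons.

Dalia 1/4; Hamid 1/8; Hanan 1/4; Samir 1/8; Yasmin 1/4

There is no surviving spouse, so the entire estate passes to Rashida's descendants per stirpes.
The estate is divided into 4 equal shares of 1/4 among Yasmin, Dalia, Fahad, Hanan.
Yasmin is living and takes 1/4.
Dalia is living and takes 1/4.
Fahad predeceased; the 1/4 allotted to Fahad's branch passes to Fahad's issue by representation.
The 1/4 is divided into 2 equal shares of 1/8 among Samir, Hamid.
Samir is living and takes 1/8.
Hamid is living and takes 1/8.
Hanan is living and takes 1/4.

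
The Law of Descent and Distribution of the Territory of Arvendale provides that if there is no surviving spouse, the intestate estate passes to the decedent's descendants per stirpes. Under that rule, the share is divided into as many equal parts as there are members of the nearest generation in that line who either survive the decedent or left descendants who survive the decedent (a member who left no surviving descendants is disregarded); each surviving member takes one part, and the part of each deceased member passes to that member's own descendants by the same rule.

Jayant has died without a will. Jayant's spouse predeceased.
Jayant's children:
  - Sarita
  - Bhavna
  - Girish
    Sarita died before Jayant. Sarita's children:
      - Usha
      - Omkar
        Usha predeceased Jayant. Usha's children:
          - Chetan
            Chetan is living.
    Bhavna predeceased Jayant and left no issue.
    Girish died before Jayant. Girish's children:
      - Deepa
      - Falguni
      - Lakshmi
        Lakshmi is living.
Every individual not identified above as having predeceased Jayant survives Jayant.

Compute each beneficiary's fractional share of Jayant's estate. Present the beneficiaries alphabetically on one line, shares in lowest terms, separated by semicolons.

Chetan 1/4; Deepa 1/6; Falguni 1/6; Lakshmi 1/6; Omkar 1/4

There is no surviving spouse, so the entire estate passes to Jayant's descendants per stirpes.
Bhavna left no surviving issue, so that branch lapses and is disregarded.
The estate is divided into 2 equal shares of 1/2 among Sarita, Girish.
Sarita predeceased; the 1/2 allotted to Sarita's branch passes to Sarita's issue by representation.
The 1/2 is divided into 2 equal shares of 1/4 among Usha, Omkar.
Usha predeceased; the 1/4 allotted to Usha's branch passes to Usha's issue by representation.
Chetan is the sole taker at this level and receives the full 1/4.
Omkar is living and takes 1/4.
Girish predeceased; the 1/2 allotted to Girish's branch passes to Girish's issue by representation.
The 1/2 is divided into 3 equal shares of 1/6 among Deepa, Falguni, Lakshmi.
Deepa is living and takes 1/6.
Falguni is living and takes 1/6.
Lakshmi is living and takes 1/6.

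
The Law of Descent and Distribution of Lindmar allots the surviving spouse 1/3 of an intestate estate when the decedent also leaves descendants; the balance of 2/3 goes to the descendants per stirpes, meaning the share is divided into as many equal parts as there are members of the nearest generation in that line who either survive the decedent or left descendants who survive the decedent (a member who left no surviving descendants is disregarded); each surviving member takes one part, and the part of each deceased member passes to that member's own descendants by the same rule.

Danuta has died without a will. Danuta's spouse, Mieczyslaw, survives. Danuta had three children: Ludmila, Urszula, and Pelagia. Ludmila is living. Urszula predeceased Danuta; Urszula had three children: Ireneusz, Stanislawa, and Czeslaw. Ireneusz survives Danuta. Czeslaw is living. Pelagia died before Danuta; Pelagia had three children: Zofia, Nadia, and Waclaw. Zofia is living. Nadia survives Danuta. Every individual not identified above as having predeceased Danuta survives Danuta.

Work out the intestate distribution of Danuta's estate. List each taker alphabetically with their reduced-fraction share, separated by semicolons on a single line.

Mieczyslaw, as surviving spouse, takes 1/3.
The remaining 2/3 passes to Danuta's descendants per stirpes.
The 2/3 is divided into 3 equal shares of 2/9 among Ludmila, Urszula, Pelagia.
Ludmila is living and takes 2/9.
Urszula predeceased; the 2/9 allotted to Urszula's branch passes to Urszula's issue by representation.
The 2/9 is divided into 3 equal shares of 2/27 among Ireneusz, Stanislawa, Czeslaw.
Ireneusz is living and takes 2/27.
Stanislawa is living and takes 2/27.
Czeslaw is living and takes 2/27.
Pelagia predeceased; the 2/9 allotted to Pelagia's branch passes to Pelagia's issue by representation.
The 2/9 is divided into 3 equal shares of 2/27 among Zofia, Nadia, Waclaw.
Zofia is living and takes 2/27.
Nadia is living and takes 2/27.
Waclaw is living and takes 2/27.

Czeslaw 2/27; Ireneusz 2/27; Ludmila 2/9; Mieczyslaw 1/3; Nadia 2/27; Stanislawa 2/27; Waclaw 2/27; Zofia 2/27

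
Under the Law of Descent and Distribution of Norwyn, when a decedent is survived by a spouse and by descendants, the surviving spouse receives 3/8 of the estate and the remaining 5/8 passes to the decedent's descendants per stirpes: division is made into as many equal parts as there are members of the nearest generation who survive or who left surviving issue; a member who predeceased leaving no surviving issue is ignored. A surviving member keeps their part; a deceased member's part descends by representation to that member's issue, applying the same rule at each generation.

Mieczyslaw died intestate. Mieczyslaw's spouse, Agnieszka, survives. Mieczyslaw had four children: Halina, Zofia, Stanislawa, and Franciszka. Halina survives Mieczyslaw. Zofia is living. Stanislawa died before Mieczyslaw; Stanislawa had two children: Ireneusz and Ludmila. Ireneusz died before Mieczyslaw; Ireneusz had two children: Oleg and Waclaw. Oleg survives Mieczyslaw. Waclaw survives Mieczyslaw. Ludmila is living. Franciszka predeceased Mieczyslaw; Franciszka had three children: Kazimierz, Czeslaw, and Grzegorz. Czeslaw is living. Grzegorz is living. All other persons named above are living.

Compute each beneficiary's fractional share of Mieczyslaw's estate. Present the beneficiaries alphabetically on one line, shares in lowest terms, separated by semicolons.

Agnieszka 3/8; Czeslaw 5/96; Grzegorz 5/96; Halina 5/32; Kazimierz 5/96; Ludmila 5/64; Oleg 5/128; Waclaw 5/128; Zofia 5/32

Agnieszka, as surviving spouse, takes 3/8.
The remaining 5/8 passes to Mieczyslaw's descendants per stirpes.
The 5/8 is divided into 4 equal shares of 5/32 among Halina, Zofia, Stanislawa, Franciszka.
Halina is living and takes 5/32.
Zofia is living and takes 5/32.
Stanislawa predeceased; the 5/32 allotted to Stanislawa's branch passes to Stanislawa's issue by representation.
The 5/32 is divided into 2 equal shares of 5/64 among Ireneusz, Ludmila.
Ireneusz predeceased; the 5/64 allotted to Ireneusz's branch passes to Ireneusz's issue by representation.
The 5/64 is divided into 2 equal shares of 5/128 among Oleg, Waclaw.
Oleg is living and takes 5/128.
Waclaw is living and takes 5/128.
Ludmila is living and takes 5/64.
Franciszka predeceased; the 5/32 allotted to Franciszka's branch passes to Franciszka's issue by representation.
The 5/32 is divided into 3 equal shares of 5/96 among Kazimierz, Czeslaw, Grzegorz.
Kazimierz is living and takes 5/96.
Czeslaw is living and takes 5/96.
Grzegorz is living and takes 5/96.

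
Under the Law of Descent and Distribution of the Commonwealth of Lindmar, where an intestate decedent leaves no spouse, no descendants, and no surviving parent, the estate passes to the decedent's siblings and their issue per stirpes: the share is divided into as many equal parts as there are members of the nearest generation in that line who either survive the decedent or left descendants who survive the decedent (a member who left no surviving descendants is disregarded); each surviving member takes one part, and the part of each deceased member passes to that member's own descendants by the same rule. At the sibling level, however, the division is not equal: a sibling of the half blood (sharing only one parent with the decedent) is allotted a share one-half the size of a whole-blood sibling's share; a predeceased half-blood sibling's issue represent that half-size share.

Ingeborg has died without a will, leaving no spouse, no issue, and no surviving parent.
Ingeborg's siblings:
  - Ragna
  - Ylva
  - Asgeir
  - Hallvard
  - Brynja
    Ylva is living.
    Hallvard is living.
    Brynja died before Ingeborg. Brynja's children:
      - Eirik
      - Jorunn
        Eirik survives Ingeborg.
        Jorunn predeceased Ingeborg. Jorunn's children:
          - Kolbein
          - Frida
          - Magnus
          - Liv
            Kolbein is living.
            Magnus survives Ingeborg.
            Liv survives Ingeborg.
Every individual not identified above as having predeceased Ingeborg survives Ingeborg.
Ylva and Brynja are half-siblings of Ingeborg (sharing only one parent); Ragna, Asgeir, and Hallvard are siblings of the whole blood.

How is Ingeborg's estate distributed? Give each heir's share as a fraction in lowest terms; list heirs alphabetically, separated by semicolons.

No spouse, descendants, or parent survives, so the estate passes to Ingeborg's siblings per stirpes.
Half-blood siblings count for one-half the weight of whole-blood siblings at the initial division.
Dividing 1 in proportion to weights (total weight 4): Ragna (weight 1) → 1/4; Ylva (weight 1/2) → 1/8; Asgeir (weight 1) → 1/4; Hallvard (weight 1) → 1/4; Brynja (weight 1/2) → 1/8.
Ragna is living and takes 1/4.
Ylva is living and takes 1/8.
Asgeir is living and takes 1/4.
Hallvard is living and takes 1/4.
Brynja predeceased; the 1/8 allotted to Brynja's branch passes to Brynja's issue by representation.
The 1/8 is divided into 2 equal shares of 1/16 among Eirik, Jorunn.
Eirik is living and takes 1/16.
Jorunn predeceased; the 1/16 allotted to Jorunn's branch passes to Jorunn's issue by representation.
The 1/16 is divided into 4 equal shares of 1/64 among Kolbein, Frida, Magnus, Liv.
Kolbein is living and takes 1/64.
Frida is living and takes 1/64.
Magnus is living and takes 1/64.
Liv is living and takes 1/64.

Asgeir 1/4; Eirik 1/16; Frida 1/64; Hallvard 1/4; Kolbein 1/64; Liv 1/64; Magnus 1/64; Ragna 1/4; Ylva 1/8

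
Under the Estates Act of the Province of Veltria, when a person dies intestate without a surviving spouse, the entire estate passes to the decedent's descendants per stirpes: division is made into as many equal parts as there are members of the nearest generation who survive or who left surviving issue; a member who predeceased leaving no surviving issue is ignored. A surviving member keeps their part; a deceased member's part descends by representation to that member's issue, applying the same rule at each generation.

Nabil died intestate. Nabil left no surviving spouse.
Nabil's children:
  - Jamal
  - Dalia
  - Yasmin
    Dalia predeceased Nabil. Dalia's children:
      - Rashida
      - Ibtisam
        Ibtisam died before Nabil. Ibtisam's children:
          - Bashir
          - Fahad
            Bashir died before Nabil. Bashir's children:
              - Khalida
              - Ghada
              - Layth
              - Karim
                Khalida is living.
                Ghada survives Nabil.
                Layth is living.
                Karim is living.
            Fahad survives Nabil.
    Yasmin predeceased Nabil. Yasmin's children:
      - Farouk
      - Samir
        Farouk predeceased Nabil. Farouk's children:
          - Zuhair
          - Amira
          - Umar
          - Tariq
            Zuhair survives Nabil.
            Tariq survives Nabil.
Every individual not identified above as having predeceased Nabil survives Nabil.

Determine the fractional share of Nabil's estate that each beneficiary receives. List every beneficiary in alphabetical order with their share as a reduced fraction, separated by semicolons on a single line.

There is no surviving spouse, so the entire estate passes to Nabil's descendants per stirpes.
The estate is divided into 3 equal shares of 1/3 among Jamal, Dalia, Yasmin.
Jamal is living and takes 1/3.
Dalia predeceased; the 1/3 allotted to Dalia's branch passes to Dalia's issue by representation.
The 1/3 is divided into 2 equal shares of 1/6 among Rashida, Ibtisam.
Rashida is living and takes 1/6.
Ibtisam predeceased; the 1/6 allotted to Ibtisam's branch passes to Ibtisam's issue by representation.
The 1/6 is divided into 2 equal shares of 1/12 among Bashir, Fahad.
Bashir predeceased; the 1/12 allotted to Bashir's branch passes to Bashir's issue by representation.
The 1/12 is divided into 4 equal shares of 1/48 among Khalida, Ghada, Layth, Karim.
Khalida is living and takes 1/48.
Ghada is living and takes 1/48.
Layth is living and takes 1/48.
Karim is living and takes 1/48.
Fahad is living and takes 1/12.
Yasmin predeceased; the 1/3 allotted to Yasmin's branch passes to Yasmin's issue by representation.
The 1/3 is divided into 2 equal shares of 1/6 among Farouk, Samir.
Farouk predeceased; the 1/6 allotted to Farouk's branch passes to Farouk's issue by representation.
The 1/6 is divided into 4 equal shares of 1/24 among Zuhair, Amira, Umar, Tariq.
Zuhair is living and takes 1/24.
Amira is living and takes 1/24.
Umar is living and takes 1/24.
Tariq is living and takes 1/24.
Samir is living and takes 1/6.

Amira 1/24; Fahad 1/12; Ghada 1/48; Jamal 1/3; Karim 1/48; Khalida 1/48; Layth 1/48; Rashida 1/6; Samir 1/6; Tariq 1/24; Umar 1/24; Zuhair 1/24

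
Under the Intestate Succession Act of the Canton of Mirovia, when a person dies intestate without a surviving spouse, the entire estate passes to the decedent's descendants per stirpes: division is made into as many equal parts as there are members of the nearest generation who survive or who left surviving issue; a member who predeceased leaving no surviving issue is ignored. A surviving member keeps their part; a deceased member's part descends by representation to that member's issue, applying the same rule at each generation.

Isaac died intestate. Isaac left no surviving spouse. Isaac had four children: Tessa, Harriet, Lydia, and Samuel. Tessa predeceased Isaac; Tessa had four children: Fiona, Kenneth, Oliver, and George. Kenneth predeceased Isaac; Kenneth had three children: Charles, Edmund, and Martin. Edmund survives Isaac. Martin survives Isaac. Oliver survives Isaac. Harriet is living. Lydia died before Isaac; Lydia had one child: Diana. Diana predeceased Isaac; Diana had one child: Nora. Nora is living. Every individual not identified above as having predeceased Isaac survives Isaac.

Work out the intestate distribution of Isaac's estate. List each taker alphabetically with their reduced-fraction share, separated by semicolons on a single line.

There is no surviving spouse, so the entire estate passes to Isaac's descendants per stirpes.
The estate is divided into 4 equal shares of 1/4 among Tessa, Harriet, Lydia, Samuel.
Tessa predeceased; the 1/4 allotted to Tessa's branch passes to Tessa's issue by representation.
The 1/4 is divided into 4 equal shares of 1/16 among Fiona, Kenneth, Oliver, George.
Fiona is living and takes 1/16.
Kenneth predeceased; the 1/16 allotted to Kenneth's branch passes to Kenneth's issue by representation.
The 1/16 is divided into 3 equal shares of 1/48 among Charles, Edmund, Martin.
Charles is living and takes 1/48.
Edmund is living and takes 1/48.
Martin is living and takes 1/48.
Oliver is living and takes 1/16.
George is living and takes 1/16.
Harriet is living and takes 1/4.
Lydia predeceased; the 1/4 allotted to Lydia's branch passes to Lydia's issue by representation.
Diana's line is the sole branch at this level, so the full 1/4 passes to Diana's issue by representation.
Nora is the sole taker at this level and receives the full 1/4.
Samuel is living and takes 1/4.

Charles 1/48; Edmund 1/48; Fiona 1/16; George 1/16; Harriet 1/4; Martin 1/48; Nora 1/4; Oliver 1/16; Samuel 1/4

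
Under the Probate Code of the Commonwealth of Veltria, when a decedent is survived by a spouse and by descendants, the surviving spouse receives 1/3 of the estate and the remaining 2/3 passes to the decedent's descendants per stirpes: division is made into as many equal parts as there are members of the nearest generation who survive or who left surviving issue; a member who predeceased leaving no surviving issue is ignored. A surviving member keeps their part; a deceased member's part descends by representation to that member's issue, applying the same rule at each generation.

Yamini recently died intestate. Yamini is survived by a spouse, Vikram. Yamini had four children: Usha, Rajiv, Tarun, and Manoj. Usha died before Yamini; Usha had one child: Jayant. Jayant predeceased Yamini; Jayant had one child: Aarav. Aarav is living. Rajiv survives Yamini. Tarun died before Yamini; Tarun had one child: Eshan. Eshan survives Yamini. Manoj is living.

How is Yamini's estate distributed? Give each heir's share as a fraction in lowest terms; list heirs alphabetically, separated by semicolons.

Vikram, as surviving spouse, takes 1/3.
The remaining 2/3 passes to Yamini's descendants per stirpes.
The 2/3 is divided into 4 equal shares of 1/6 among Usha, Rajiv, Tarun, Manoj.
Usha predeceased; the 1/6 allotted to Usha's branch passes to Usha's issue by representation.
Jayant's line is the sole branch at this level, so the full 1/6 passes to Jayant's issue by representation.
Aarav is the sole taker at this level and receives the full 1/6.
Rajiv is living and takes 1/6.
Tarun predeceased; the 1/6 allotted to Tarun's branch passes to Tarun's issue by representation.
Eshan is the sole taker at this level and receives the full 1/6.
Manoj is living and takes 1/6.

Aarav 1/6; Eshan 1/6; Manoj 1/6; Rajiv 1/6; Vikram 1/3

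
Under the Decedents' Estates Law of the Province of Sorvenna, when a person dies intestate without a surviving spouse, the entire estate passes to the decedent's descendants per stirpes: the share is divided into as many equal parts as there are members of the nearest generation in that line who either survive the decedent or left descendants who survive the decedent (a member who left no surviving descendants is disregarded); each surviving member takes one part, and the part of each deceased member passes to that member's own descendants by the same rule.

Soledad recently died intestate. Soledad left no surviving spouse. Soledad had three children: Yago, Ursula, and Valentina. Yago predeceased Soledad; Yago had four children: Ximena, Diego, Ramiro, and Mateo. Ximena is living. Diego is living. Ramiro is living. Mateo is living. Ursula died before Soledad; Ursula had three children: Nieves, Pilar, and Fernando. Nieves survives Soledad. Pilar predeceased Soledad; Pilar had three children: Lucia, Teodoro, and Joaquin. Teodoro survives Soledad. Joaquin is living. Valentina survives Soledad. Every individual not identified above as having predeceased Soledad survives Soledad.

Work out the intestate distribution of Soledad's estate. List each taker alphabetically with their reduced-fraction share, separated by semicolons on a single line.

There is no surviving spouse, so the entire estate passes to Soledad's descendants per stirpes.
The estate is divided into 3 equal shares of 1/3 among Yago, Ursula, Valentina.
Yago predeceased; the 1/3 allotted to Yago's branch passes to Yago's issue by representation.
The 1/3 is divided into 4 equal shares of 1/12 among Ximena, Diego, Ramiro, Mateo.
Ximena is living and takes 1/12.
Diego is living and takes 1/12.
Ramiro is living and takes 1/12.
Mateo is living and takes 1/12.
Ursula predeceased; the 1/3 allotted to Ursula's branch passes to Ursula's issue by representation.
The 1/3 is divided into 3 equal shares of 1/9 among Nieves, Pilar, Fernando.
Nieves is living and takes 1/9.
Pilar predeceased; the 1/9 allotted to Pilar's branch passes to Pilar's issue by representation.
The 1/9 is divided into 3 equal shares of 1/27 among Lucia, Teodoro, Joaquin.
Lucia is living and takes 1/27.
Teodoro is living and takes 1/27.
Joaquin is living and takes 1/27.
Fernando is living and takes 1/9.
Valentina is living and takes 1/3.

Diego 1/12; Fernando 1/9; Joaquin 1/27; Lucia 1/27; Mateo 1/12; Nieves 1/9; Ramiro 1/12; Teodoro 1/27; Valentina 1/3; Ximena 1/12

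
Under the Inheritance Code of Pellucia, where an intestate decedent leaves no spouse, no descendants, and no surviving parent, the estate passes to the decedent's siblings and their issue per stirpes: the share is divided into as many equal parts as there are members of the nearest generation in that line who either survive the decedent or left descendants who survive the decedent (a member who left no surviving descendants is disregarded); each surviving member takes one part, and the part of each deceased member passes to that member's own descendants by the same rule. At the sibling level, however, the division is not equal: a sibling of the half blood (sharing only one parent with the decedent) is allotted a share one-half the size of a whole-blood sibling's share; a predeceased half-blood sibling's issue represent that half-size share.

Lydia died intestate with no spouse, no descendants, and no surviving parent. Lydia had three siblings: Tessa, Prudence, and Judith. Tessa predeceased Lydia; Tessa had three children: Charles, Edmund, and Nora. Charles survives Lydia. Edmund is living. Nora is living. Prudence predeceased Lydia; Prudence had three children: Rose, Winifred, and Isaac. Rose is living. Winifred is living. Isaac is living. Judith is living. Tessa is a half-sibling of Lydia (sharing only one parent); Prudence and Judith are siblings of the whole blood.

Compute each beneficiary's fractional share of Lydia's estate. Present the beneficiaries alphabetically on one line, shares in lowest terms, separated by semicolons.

Charles 1/15; Edmund 1/15; Isaac 2/15; Judith 2/5; Nora 1/15; Rose 2/15; Winifred 2/15

No spouse, descendants, or parent survives, so the estate passes to Lydia's siblings per stirpes.
Half-blood siblings count for one-half the weight of whole-blood siblings at the initial division.
Dividing 1 in proportion to weights (total weight 5/2): Tessa (weight 1/2) → 1/5; Prudence (weight 1) → 2/5; Judith (weight 1) → 2/5.
Tessa predeceased; the 1/5 allotted to Tessa's branch passes to Tessa's issue by representation.
The 1/5 is divided into 3 equal shares of 1/15 among Charles, Edmund, Nora.
Charles is living and takes 1/15.
Edmund is living and takes 1/15.
Nora is living and takes 1/15.
Prudence predeceased; the 2/5 allotted to Prudence's branch passes to Prudence's issue by representation.
The 2/5 is divided into 3 equal shares of 2/15 among Rose, Winifred, Isaac.
Rose is living and takes 2/15.
Winifred is living and takes 2/15.
Isaac is living and takes 2/15.
Judith is living and takes 2/5.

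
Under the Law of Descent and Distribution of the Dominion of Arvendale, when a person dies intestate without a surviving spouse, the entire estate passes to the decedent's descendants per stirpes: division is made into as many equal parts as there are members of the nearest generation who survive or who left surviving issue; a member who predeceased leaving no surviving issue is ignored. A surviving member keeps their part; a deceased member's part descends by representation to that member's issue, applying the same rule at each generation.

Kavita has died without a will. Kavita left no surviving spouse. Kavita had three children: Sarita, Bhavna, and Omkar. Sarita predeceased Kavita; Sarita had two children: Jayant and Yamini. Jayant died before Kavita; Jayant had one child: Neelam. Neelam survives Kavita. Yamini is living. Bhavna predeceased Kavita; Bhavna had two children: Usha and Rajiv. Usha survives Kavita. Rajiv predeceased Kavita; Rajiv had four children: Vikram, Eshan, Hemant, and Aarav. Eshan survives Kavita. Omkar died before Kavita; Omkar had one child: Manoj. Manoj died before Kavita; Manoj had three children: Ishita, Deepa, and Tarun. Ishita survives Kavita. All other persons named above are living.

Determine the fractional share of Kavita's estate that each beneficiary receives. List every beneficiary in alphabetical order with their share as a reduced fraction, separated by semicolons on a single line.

Aarav 1/24; Deepa 1/9; Eshan 1/24; Hemant 1/24; Ishita 1/9; Neelam 1/6; Tarun 1/9; Usha 1/6; Vikram 1/24; Yamini 1/6

There is no surviving spouse, so the entire estate passes to Kavita's descendants per stirpes.
The estate is divided into 3 equal shares of 1/3 among Sarita, Bhavna, Omkar.
Sarita predeceased; the 1/3 allotted to Sarita's branch passes to Sarita's issue by representation.
The 1/3 is divided into 2 equal shares of 1/6 among Jayant, Yamini.
Jayant predeceased; the 1/6 allotted to Jayant's branch passes to Jayant's issue by representation.
Neelam is the sole taker at this level and receives the full 1/6.
Yamini is living and takes 1/6.
Bhavna predeceased; the 1/3 allotted to Bhavna's branch passes to Bhavna's issue by representation.
The 1/3 is divided into 2 equal shares of 1/6 among Usha, Rajiv.
Usha is living and takes 1/6.
Rajiv predeceased; the 1/6 allotted to Rajiv's branch passes to Rajiv's issue by representation.
The 1/6 is divided into 4 equal shares of 1/24 among Vikram, Eshan, Hemant, Aarav.
Vikram is living and takes 1/24.
Eshan is living and takes 1/24.
Hemant is living and takes 1/24.
Aarav is living and takes 1/24.
Omkar predeceased; the 1/3 allotted to Omkar's branch passes to Omkar's issue by representation.
Manoj's line is the sole branch at this level, so the full 1/3 passes to Manoj's issue by representation.
The 1/3 is divided into 3 equal shares of 1/9 among Ishita, Deepa, Tarun.
Ishita is living and takes 1/9.
Deepa is living and takes 1/9.
Tarun is living and takes 1/9.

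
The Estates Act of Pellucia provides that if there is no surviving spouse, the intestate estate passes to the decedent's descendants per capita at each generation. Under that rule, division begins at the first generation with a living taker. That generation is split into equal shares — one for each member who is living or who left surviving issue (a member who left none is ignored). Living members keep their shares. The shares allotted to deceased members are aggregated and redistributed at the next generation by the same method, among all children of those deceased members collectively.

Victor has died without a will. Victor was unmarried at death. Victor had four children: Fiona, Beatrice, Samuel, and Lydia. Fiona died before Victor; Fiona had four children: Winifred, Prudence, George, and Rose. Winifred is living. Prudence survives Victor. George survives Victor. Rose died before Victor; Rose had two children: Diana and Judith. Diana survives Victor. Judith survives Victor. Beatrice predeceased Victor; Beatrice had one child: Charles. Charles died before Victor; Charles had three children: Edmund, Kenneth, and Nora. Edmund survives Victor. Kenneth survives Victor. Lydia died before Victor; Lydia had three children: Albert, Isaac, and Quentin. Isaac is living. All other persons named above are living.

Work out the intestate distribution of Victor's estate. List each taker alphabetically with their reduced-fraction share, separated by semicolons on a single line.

Albert 3/32; Diana 3/80; Edmund 3/80; George 3/32; Isaac 3/32; Judith 3/80; Kenneth 3/80; Nora 3/80; Prudence 3/32; Quentin 3/32; Samuel 1/4; Winifred 3/32

There is no surviving spouse, so the entire estate passes to Victor's descendants per capita at each generation.
At generation 1 (Fiona, Beatrice, Samuel, Lydia) there are 4 shares of (1)/4 = 1/4 each.
Living: Samuel — each takes 1/4.
Deceased: Fiona, Beatrice, and Lydia. Their combined 3/4 is pooled and carried to generation 2.
At generation 2 (Winifred, Prudence, George, Rose, Charles, Albert, Isaac, Quentin) there are 8 shares of (3/4)/8 = 3/32 each.
Living: Winifred, Prudence, George, Albert, Isaac, and Quentin — each takes 3/32.
Deceased: Rose and Charles. Their combined 3/16 is pooled and carried to generation 3.
At generation 3 (Diana, Judith, Edmund, Kenneth, Nora) there are 5 shares of (3/16)/5 = 3/80 each.
Living: Diana, Judith, Edmund, Kenneth, and Nora — each takes 3/80.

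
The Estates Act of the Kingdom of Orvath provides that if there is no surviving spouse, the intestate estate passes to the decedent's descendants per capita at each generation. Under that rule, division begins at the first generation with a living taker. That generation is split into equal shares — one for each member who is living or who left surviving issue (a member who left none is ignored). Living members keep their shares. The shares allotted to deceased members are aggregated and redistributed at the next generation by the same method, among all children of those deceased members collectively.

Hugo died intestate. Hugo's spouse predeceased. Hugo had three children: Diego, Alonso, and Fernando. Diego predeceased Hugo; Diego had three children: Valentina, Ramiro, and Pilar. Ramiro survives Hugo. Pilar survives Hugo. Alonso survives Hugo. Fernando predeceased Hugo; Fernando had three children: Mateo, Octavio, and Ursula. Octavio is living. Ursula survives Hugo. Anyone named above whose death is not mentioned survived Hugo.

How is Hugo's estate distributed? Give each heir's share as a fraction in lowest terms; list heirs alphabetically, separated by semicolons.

Alonso 1/3; Mateo 1/9; Octavio 1/9; Pilar 1/9; Ramiro 1/9; Ursula 1/9; Valentina 1/9

There is no surviving spouse, so the entire estate passes to Hugo's descendants per capita at each generation.
At generation 1 (Diego, Alonso, Fernando) there are 3 shares of (1)/3 = 1/3 each.
Living: Alonso — each takes 1/3.
Deceased: Diego and Fernando. Their combined 2/3 is pooled and carried to generation 2.
At generation 2 (Valentina, Ramiro, Pilar, Mateo, Octavio, Ursula) there are 6 shares of (2/3)/6 = 1/9 each.
Living: Valentina, Ramiro, Pilar, Mateo, Octavio, and Ursula — each takes 1/9.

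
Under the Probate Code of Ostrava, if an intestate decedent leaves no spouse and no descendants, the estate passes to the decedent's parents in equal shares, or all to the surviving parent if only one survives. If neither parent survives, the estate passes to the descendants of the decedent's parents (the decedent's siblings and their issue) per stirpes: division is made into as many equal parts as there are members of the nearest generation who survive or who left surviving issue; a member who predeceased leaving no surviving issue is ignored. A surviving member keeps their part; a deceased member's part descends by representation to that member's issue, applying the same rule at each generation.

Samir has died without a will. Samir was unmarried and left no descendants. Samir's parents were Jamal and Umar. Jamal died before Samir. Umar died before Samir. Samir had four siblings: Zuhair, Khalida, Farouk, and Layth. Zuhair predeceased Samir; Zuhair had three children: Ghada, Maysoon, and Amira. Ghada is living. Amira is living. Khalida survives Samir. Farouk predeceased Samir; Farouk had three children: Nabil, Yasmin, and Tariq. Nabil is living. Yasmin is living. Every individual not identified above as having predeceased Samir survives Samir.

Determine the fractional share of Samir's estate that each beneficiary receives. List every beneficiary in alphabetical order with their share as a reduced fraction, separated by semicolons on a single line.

Amira 1/12; Ghada 1/12; Khalida 1/4; Layth 1/4; Maysoon 1/12; Nabil 1/12; Tariq 1/12; Yasmin 1/12

Neither parent survives and there are no descendants, so the estate passes to Samir's siblings and their issue per stirpes.
The estate is divided into 4 equal shares of 1/4 among Zuhair, Khalida, Farouk, Layth.
Zuhair predeceased; the 1/4 allotted to Zuhair's branch passes to Zuhair's issue by representation.
The 1/4 is divided into 3 equal shares of 1/12 among Ghada, Maysoon, Amira.
Ghada is living and takes 1/12.
Maysoon is living and takes 1/12.
Amira is living and takes 1/12.
Khalida is living and takes 1/4.
Farouk predeceased; the 1/4 allotted to Farouk's branch passes to Farouk's issue by representation.
The 1/4 is divided into 3 equal shares of 1/12 among Nabil, Yasmin, Tariq.
Nabil is living and takes 1/12.
Yasmin is living and takes 1/12.
Tariq is living and takes 1/12.
Layth is living and takes 1/4.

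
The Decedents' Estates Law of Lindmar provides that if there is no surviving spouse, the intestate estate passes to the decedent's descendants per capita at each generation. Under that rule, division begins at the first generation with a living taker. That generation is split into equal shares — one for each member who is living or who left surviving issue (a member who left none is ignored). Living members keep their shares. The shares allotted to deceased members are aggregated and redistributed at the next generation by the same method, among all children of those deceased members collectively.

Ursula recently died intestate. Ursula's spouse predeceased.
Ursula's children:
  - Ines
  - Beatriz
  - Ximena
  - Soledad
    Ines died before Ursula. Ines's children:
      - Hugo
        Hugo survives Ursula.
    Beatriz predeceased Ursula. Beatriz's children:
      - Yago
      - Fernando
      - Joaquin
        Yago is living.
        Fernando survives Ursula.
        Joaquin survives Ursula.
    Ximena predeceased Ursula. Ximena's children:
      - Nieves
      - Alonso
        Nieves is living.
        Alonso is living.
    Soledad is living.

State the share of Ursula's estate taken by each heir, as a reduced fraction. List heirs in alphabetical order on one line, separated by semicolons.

There is no surviving spouse, so the entire estate passes to Ursula's descendants per capita at each generation.
At generation 1 (Ines, Beatriz, Ximena, Soledad) there are 4 shares of (1)/4 = 1/4 each.
Living: Soledad — each takes 1/4.
Deceased: Ines, Beatriz, and Ximena. Their combined 3/4 is pooled and carried to generation 2.
At generation 2 (Hugo, Yago, Fernando, Joaquin, Nieves, Alonso) there are 6 shares of (3/4)/6 = 1/8 each.
Living: Hugo, Yago, Fernando, Joaquin, Nieves, and Alonso — each takes 1/8.

Alonso 1/8; Fernando 1/8; Hugo 1/8; Joaquin 1/8; Nieves 1/8; Soledad 1/4; Yago 1/8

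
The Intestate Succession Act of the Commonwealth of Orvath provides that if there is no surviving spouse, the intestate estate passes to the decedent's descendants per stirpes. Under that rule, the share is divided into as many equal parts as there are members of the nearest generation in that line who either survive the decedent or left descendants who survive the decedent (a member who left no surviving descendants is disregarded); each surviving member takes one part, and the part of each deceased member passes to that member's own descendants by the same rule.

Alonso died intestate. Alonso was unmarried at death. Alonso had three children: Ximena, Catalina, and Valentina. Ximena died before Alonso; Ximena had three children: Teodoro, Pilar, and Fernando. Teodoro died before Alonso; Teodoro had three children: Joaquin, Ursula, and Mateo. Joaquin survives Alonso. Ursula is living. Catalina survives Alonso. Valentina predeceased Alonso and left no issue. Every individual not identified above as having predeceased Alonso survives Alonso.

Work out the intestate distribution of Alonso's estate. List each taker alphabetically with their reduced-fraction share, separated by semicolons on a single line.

Catalina 1/2; Fernando 1/6; Joaquin 1/18; Mateo 1/18; Pilar 1/6; Ursula 1/18

There is no surviving spouse, so the entire estate passes to Alonso's descendants per stirpes.
Valentina left no surviving issue, so that branch lapses and is disregarded.
The estate is divided into 2 equal shares of 1/2 among Ximena, Catalina.
Ximena predeceased; the 1/2 allotted to Ximena's branch passes to Ximena's issue by representation.
The 1/2 is divided into 3 equal shares of 1/6 among Teodoro, Pilar, Fernando.
Teodoro predeceased; the 1/6 allotted to Teodoro's branch passes to Teodoro's issue by representation.
The 1/6 is divided into 3 equal shares of 1/18 among Joaquin, Ursula, Mateo.
Joaquin is living and takes 1/18.
Ursula is living and takes 1/18.
Mateo is living and takes 1/18.
Pilar is living and takes 1/6.
Fernando is living and takes 1/6.
Catalina is living and takes 1/2.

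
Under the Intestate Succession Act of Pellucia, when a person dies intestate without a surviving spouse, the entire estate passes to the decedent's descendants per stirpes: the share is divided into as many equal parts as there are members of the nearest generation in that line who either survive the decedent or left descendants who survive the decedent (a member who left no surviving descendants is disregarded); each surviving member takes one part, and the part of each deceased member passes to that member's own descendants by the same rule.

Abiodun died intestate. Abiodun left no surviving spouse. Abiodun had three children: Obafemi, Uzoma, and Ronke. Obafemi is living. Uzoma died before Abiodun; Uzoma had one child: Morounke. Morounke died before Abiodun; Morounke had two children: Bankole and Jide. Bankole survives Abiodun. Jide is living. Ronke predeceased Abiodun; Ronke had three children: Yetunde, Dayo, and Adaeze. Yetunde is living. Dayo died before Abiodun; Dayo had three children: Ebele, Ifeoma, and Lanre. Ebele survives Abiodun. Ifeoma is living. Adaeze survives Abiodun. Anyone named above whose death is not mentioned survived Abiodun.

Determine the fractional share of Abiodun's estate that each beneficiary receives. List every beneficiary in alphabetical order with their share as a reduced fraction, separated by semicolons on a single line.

There is no surviving spouse, so the entire estate passes to Abiodun's descendants per stirpes.
The estate is divided into 3 equal shares of 1/3 among Obafemi, Uzoma, Ronke.
Obafemi is living and takes 1/3.
Uzoma predeceased; the 1/3 allotted to Uzoma's branch passes to Uzoma's issue by representation.
Morounke's line is the sole branch at this level, so the full 1/3 passes to Morounke's issue by representation.
The 1/3 is divided into 2 equal shares of 1/6 among Bankole, Jide.
Bankole is living and takes 1/6.
Jide is living and takes 1/6.
Ronke predeceased; the 1/3 allotted to Ronke's branch passes to Ronke's issue by representation.
The 1/3 is divided into 3 equal shares of 1/9 among Yetunde, Dayo, Adaeze.
Yetunde is living and takes 1/9.
Dayo predeceased; the 1/9 allotted to Dayo's branch passes to Dayo's issue by representation.
The 1/9 is divided into 3 equal shares of 1/27 among Ebele, Ifeoma, Lanre.
Ebele is living and takes 1/27.
Ifeoma is living and takes 1/27.
Lanre is living and takes 1/27.
Adaeze is living and takes 1/9.

Adaeze 1/9; Bankole 1/6; Ebele 1/27; Ifeoma 1/27; Jide 1/6; Lanre 1/27; Obafemi 1/3; Yetunde 1/9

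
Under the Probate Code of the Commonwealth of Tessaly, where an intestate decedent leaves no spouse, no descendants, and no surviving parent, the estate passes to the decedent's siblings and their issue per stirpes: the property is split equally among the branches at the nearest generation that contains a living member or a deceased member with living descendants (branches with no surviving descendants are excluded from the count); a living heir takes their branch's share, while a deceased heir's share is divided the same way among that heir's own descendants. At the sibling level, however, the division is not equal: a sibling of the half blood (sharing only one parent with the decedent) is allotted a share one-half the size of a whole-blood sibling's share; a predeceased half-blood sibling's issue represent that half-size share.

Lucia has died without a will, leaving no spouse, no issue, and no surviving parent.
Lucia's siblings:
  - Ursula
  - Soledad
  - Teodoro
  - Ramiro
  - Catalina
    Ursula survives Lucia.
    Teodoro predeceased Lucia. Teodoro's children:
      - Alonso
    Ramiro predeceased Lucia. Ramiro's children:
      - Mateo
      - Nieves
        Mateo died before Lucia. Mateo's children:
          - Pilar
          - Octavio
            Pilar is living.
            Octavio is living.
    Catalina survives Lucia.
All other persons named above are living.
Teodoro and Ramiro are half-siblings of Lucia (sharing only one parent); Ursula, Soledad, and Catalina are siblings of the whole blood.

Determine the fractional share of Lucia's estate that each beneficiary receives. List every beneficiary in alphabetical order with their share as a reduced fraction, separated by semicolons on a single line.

No spouse, descendants, or parent survives, so the estate passes to Lucia's siblings per stirpes.
Half-blood siblings count for one-half the weight of whole-blood siblings at the initial division.
Dividing 1 in proportion to weights (total weight 4): Ursula (weight 1) → 1/4; Soledad (weight 1) → 1/4; Teodoro (weight 1/2) → 1/8; Ramiro (weight 1/2) → 1/8; Catalina (weight 1) → 1/4.
Ursula is living and takes 1/4.
Soledad is living and takes 1/4.
Teodoro predeceased; the 1/8 allotted to Teodoro's branch passes to Teodoro's issue by representation.
Alonso is the sole taker at this level and receives the full 1/8.
Ramiro predeceased; the 1/8 allotted to Ramiro's branch passes to Ramiro's issue by representation.
The 1/8 is divided into 2 equal shares of 1/16 among Mateo, Nieves.
Mateo predeceased; the 1/16 allotted to Mateo's branch passes to Mateo's issue by representation.
The 1/16 is divided into 2 equal shares of 1/32 among Pilar, Octavio.
Pilar is living and takes 1/32.
Octavio is living and takes 1/32.
Nieves is living and takes 1/16.
Catalina is living and takes 1/4.

Alonso 1/8; Catalina 1/4; Nieves 1/16; Octavio 1/32; Pilar 1/32; Soledad 1/4; Ursula 1/4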